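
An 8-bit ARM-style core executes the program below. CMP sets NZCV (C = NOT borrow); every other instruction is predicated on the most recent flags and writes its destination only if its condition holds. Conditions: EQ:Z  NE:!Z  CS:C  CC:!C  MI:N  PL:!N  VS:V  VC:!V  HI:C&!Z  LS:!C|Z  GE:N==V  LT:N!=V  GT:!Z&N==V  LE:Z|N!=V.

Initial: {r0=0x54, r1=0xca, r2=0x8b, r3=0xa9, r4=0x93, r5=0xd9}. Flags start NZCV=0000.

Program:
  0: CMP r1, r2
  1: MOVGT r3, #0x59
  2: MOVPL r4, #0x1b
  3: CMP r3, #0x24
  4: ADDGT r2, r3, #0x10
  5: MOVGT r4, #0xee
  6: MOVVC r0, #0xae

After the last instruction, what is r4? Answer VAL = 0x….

VAL = 0xee

0: ✓ CMP  NZCV=0010
1: ✓ MOVGT  r3←0x59
2: ✓ MOVPL  r4←0x1b
3: ✓ CMP  NZCV=0010
4: ✓ ADDGT  r2←0x69
5: ✓ MOVGT  r4←0xee
6: ✓ MOVVC  r0←0xae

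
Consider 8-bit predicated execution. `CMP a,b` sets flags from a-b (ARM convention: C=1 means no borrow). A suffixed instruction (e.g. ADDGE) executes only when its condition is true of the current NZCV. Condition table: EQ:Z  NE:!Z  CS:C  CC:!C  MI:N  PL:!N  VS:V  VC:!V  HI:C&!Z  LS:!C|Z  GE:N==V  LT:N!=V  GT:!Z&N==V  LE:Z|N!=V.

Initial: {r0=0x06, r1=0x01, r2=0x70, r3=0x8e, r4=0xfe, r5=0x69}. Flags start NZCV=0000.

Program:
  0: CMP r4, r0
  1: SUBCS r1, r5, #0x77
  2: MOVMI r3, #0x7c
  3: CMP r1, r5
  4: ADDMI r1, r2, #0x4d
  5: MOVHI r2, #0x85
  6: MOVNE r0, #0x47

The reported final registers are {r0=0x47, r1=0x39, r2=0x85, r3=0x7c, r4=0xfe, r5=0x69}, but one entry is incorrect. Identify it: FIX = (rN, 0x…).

0: ✓ CMP  NZCV=1010
1: ✓ SUBCS  r1←0xf2
2: ✓ MOVMI  r3←0x7c
3: ✓ CMP  NZCV=1010
4: ✓ ADDMI  r1←0xbd
5: ✓ MOVHI  r2←0x85
6: ✓ MOVNE  r0←0x47

FIX = (r1, 0xbd)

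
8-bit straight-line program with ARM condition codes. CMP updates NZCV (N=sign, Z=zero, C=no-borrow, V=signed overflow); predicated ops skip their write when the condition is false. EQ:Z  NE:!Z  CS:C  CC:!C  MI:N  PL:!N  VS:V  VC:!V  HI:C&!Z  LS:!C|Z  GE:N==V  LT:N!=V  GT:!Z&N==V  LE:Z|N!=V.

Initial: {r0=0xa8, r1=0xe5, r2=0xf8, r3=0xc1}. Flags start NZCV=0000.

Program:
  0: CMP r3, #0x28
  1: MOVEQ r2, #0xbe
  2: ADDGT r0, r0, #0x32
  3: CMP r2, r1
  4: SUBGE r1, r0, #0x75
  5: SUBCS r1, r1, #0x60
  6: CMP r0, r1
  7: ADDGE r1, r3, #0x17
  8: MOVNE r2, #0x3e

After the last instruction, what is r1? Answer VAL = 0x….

[0] flags=1010 → (cmp)
[1] flags=1010 EQ?F → skip
[2] flags=1010 GT?F → skip
[3] flags=0010 → (cmp)
[4] flags=0010 GE?T → r1=0x33
[5] flags=0010 CS?T → r1=0xd3
[6] flags=1000 → (cmp)
[7] flags=1000 GE?F → skip
[8] flags=1000 NE?T → r2=0x3e

VAL = 0xd3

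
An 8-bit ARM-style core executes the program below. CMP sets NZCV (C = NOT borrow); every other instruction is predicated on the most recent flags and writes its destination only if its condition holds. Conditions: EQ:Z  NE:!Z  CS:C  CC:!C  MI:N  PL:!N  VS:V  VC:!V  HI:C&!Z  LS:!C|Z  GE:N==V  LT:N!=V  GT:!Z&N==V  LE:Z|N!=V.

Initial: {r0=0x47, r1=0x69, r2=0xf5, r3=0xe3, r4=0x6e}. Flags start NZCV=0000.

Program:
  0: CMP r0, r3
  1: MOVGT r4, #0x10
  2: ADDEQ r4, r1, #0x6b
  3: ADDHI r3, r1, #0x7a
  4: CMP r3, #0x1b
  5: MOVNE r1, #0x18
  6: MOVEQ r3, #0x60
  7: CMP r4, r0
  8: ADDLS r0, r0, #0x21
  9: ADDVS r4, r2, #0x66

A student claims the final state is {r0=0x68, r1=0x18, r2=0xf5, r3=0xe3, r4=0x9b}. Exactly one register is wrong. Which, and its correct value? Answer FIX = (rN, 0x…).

FIX = (r4, 0x10)

0: ✓ CMP  NZCV=0000
1: ✓ MOVGT  r4←0x10
2: · ADDEQ
3: · ADDHI
4: ✓ CMP  NZCV=1010
5: ✓ MOVNE  r1←0x18
6: · MOVEQ
7: ✓ CMP  NZCV=1000
8: ✓ ADDLS  r0←0x68
9: · ADDVS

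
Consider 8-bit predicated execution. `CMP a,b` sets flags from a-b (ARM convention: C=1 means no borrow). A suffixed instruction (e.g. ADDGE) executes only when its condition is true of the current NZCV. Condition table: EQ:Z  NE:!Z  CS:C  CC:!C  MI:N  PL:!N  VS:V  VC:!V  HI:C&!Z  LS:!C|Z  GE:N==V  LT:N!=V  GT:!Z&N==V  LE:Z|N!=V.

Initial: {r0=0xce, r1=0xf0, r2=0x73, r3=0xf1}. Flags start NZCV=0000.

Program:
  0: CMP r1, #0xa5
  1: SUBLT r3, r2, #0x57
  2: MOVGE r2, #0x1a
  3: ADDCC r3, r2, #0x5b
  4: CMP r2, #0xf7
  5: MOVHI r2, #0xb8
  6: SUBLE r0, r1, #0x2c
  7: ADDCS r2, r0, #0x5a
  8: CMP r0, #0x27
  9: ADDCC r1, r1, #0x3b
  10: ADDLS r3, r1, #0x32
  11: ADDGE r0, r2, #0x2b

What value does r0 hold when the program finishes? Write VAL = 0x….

0: ✓ CMP  NZCV=0010
1: · SUBLT
2: ✓ MOVGE  r2←0x1a
3: · ADDCC
4: ✓ CMP  NZCV=0000
5: · MOVHI
6: · SUBLE
7: · ADDCS
8: ✓ CMP  NZCV=1010
9: · ADDCC
10: · ADDLS
11: · ADDGE

VAL = 0xce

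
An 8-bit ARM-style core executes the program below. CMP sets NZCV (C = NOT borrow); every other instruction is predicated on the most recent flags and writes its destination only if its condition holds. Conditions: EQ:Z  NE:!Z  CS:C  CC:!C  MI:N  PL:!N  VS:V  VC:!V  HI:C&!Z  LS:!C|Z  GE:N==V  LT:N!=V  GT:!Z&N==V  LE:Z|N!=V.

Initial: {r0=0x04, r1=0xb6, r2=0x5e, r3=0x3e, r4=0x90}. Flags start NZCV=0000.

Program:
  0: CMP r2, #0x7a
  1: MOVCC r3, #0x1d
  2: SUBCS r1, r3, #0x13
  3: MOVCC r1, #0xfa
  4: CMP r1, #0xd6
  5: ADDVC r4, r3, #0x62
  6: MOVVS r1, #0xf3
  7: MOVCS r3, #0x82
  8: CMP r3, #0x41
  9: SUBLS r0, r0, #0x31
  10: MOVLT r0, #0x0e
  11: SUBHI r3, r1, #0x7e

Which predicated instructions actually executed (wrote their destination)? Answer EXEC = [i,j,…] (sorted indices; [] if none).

EXEC = [1,3,5,7,10,11]

0: ✓ CMP  NZCV=1000
1: ✓ MOVCC  r3←0x1d
2: · SUBCS
3: ✓ MOVCC  r1←0xfa
4: ✓ CMP  NZCV=0010
5: ✓ ADDVC  r4←0x7f
6: · MOVVS
7: ✓ MOVCS  r3←0x82
8: ✓ CMP  NZCV=0011
9: · SUBLS
10: ✓ MOVLT  r0←0x0e
11: ✓ SUBHI  r3←0x7c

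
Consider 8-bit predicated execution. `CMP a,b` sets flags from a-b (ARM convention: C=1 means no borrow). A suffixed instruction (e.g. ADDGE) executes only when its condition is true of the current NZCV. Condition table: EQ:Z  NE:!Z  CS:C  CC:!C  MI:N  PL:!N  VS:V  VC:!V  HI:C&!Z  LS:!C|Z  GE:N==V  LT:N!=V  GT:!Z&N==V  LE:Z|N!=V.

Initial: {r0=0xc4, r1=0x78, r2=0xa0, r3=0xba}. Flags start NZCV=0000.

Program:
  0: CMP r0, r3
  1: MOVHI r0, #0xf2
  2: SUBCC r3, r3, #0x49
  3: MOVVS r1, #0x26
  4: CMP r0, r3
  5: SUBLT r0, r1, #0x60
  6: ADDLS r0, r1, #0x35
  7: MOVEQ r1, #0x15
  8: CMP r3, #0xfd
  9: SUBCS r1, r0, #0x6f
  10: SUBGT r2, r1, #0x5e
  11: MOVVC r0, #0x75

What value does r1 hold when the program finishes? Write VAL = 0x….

VAL = 0x78

0: ✓ CMP  NZCV=0010
1: ✓ MOVHI  r0←0xf2
2: · SUBCC
3: · MOVVS
4: ✓ CMP  NZCV=0010
5: · SUBLT
6: · ADDLS
7: · MOVEQ
8: ✓ CMP  NZCV=1000
9: · SUBCS
10: · SUBGT
11: ✓ MOVVC  r0←0x75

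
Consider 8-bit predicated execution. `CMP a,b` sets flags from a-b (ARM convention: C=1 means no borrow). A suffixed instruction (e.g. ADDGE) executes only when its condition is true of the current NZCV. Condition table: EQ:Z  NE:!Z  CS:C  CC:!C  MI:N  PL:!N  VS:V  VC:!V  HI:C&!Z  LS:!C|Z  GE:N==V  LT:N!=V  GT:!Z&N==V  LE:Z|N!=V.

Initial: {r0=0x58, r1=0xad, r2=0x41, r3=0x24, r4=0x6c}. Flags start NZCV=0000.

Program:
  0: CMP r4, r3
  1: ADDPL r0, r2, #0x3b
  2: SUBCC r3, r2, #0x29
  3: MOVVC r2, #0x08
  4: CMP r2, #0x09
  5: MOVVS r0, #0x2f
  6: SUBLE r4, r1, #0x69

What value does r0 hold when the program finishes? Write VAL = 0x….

0: ✓ CMP  NZCV=0010
1: ✓ ADDPL  r0←0x7c
2: · SUBCC
3: ✓ MOVVC  r2←0x08
4: ✓ CMP  NZCV=1000
5: · MOVVS
6: ✓ SUBLE  r4←0x44

VAL = 0x7c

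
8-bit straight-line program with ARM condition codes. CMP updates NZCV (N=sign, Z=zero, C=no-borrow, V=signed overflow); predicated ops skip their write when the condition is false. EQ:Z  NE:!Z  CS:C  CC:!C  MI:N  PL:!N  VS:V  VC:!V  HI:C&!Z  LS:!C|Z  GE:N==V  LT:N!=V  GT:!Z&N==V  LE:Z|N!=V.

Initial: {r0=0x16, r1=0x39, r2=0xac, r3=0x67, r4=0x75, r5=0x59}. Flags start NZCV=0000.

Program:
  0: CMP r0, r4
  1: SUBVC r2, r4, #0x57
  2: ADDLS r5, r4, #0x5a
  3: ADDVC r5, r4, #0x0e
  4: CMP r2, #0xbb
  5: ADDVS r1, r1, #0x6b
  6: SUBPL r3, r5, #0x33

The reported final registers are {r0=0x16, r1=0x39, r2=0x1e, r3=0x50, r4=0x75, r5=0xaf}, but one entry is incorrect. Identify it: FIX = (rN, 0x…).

[0] flags=1000 → (cmp)
[1] flags=1000 VC?T → r2=0x1e
[2] flags=1000 LS?T → r5=0xcf
[3] flags=1000 VC?T → r5=0x83
[4] flags=0000 → (cmp)
[5] flags=0000 VS?F → skip
[6] flags=0000 PL?T → r3=0x50

FIX = (r5, 0x83)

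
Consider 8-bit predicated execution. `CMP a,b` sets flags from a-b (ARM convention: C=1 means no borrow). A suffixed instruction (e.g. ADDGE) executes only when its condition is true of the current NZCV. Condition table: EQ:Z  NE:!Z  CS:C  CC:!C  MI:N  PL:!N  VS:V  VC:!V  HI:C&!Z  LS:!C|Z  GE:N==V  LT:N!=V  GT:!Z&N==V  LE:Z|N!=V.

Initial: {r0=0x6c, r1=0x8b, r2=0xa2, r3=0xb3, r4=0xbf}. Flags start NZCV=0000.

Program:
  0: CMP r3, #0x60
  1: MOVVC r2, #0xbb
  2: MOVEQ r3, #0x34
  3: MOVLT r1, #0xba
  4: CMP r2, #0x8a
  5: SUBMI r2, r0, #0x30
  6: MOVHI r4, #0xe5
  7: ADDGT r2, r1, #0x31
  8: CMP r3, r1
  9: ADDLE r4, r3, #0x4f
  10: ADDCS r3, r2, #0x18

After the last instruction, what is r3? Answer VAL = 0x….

0: ✓ CMP  NZCV=0011
1: · MOVVC
2: · MOVEQ
3: ✓ MOVLT  r1←0xba
4: ✓ CMP  NZCV=0010
5: · SUBMI
6: ✓ MOVHI  r4←0xe5
7: ✓ ADDGT  r2←0xeb
8: ✓ CMP  NZCV=1000
9: ✓ ADDLE  r4←0x02
10: · ADDCS

VAL = 0xb3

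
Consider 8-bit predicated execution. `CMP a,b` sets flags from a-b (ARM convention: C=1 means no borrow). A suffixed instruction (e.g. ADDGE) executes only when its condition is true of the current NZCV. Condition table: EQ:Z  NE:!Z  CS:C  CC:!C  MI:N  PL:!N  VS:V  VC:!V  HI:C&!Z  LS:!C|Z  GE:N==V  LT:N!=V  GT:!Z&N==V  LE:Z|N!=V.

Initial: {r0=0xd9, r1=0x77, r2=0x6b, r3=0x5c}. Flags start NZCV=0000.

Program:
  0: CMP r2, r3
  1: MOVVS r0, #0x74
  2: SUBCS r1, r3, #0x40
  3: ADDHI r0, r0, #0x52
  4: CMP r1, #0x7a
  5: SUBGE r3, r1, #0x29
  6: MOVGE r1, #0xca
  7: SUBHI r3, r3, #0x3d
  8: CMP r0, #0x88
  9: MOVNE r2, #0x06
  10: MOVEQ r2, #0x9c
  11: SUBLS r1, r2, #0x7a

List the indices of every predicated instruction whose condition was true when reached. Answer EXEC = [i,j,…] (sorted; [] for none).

[0] flags=0010 → (cmp)
[1] flags=0010 VS?F → skip
[2] flags=0010 CS?T → r1=0x1c
[3] flags=0010 HI?T → r0=0x2b
[4] flags=1000 → (cmp)
[5] flags=1000 GE?F → skip
[6] flags=1000 GE?F → skip
[7] flags=1000 HI?F → skip
[8] flags=1001 → (cmp)
[9] flags=1001 NE?T → r2=0x06
[10] flags=1001 EQ?F → skip
[11] flags=1001 LS?T → r1=0x8c

EXEC = [2,3,9,11]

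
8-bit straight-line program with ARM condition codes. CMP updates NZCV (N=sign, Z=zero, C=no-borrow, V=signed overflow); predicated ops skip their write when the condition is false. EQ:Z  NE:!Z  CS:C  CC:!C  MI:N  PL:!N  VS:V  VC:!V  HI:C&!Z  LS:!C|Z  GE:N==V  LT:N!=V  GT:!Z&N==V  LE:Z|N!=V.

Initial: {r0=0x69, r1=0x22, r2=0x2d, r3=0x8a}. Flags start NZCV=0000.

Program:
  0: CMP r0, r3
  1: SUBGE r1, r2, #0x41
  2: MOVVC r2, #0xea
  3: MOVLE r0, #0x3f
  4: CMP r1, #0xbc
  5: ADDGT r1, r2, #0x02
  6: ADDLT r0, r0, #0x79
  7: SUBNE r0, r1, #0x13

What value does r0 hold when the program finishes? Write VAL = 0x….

[0] flags=1001 → (cmp)
[1] flags=1001 GE?T → r1=0xec
[2] flags=1001 VC?F → skip
[3] flags=1001 LE?F → skip
[4] flags=0010 → (cmp)
[5] flags=0010 GT?T → r1=0x2f
[6] flags=0010 LT?F → skip
[7] flags=0010 NE?T → r0=0x1c

VAL = 0x1c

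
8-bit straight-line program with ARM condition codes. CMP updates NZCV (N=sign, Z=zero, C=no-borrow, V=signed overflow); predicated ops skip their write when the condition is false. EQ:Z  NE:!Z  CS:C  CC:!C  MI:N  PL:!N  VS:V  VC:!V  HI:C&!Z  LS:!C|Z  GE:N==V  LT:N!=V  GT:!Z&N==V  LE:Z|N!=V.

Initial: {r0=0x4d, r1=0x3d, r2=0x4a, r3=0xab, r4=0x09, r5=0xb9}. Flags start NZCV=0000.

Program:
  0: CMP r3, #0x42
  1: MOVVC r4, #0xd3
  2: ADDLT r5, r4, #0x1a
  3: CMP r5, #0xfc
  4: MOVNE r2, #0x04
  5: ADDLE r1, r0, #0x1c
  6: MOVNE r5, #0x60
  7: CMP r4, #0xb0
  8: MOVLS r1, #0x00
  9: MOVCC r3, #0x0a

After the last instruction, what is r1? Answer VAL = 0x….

VAL = 0x00

[0] flags=0011 → (cmp)
[1] flags=0011 VC?F → skip
[2] flags=0011 LT?T → r5=0x23
[3] flags=0000 → (cmp)
[4] flags=0000 NE?T → r2=0x04
[5] flags=0000 LE?F → skip
[6] flags=0000 NE?T → r5=0x60
[7] flags=0000 → (cmp)
[8] flags=0000 LS?T → r1=0x00
[9] flags=0000 CC?T → r3=0x0a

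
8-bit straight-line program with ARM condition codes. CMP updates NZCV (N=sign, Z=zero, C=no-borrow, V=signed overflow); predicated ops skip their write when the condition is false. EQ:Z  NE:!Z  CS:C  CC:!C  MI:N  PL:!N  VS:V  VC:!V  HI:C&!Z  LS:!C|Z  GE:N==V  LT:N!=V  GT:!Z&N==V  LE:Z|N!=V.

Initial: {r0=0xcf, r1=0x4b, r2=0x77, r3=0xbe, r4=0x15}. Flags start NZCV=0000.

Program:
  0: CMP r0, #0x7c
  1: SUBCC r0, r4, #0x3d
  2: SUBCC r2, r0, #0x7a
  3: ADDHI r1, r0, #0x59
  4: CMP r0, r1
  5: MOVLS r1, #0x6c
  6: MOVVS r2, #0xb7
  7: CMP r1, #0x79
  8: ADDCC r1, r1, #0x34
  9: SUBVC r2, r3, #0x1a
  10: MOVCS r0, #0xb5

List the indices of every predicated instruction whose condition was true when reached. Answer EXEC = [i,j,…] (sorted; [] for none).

0: ✓ CMP  NZCV=0011
1: · SUBCC
2: · SUBCC
3: ✓ ADDHI  r1←0x28
4: ✓ CMP  NZCV=1010
5: · MOVLS
6: · MOVVS
7: ✓ CMP  NZCV=1000
8: ✓ ADDCC  r1←0x5c
9: ✓ SUBVC  r2←0xa4
10: · MOVCS

EXEC = [3,8,9]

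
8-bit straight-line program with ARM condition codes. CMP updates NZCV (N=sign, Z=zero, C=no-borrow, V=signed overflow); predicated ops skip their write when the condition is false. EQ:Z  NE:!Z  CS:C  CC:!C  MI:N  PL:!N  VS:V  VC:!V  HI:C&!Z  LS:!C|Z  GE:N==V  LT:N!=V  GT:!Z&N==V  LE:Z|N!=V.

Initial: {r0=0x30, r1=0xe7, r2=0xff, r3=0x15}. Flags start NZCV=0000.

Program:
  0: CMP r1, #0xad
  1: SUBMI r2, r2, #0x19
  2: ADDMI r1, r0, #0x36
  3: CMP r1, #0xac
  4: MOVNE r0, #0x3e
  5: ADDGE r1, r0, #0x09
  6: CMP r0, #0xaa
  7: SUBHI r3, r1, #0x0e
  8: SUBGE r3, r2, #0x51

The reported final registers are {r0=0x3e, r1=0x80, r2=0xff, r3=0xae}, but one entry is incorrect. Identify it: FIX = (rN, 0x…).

[0] flags=0010 → (cmp)
[1] flags=0010 MI?F → skip
[2] flags=0010 MI?F → skip
[3] flags=0010 → (cmp)
[4] flags=0010 NE?T → r0=0x3e
[5] flags=0010 GE?T → r1=0x47
[6] flags=1001 → (cmp)
[7] flags=1001 HI?F → skip
[8] flags=1001 GE?T → r3=0xae

FIX = (r1, 0x47)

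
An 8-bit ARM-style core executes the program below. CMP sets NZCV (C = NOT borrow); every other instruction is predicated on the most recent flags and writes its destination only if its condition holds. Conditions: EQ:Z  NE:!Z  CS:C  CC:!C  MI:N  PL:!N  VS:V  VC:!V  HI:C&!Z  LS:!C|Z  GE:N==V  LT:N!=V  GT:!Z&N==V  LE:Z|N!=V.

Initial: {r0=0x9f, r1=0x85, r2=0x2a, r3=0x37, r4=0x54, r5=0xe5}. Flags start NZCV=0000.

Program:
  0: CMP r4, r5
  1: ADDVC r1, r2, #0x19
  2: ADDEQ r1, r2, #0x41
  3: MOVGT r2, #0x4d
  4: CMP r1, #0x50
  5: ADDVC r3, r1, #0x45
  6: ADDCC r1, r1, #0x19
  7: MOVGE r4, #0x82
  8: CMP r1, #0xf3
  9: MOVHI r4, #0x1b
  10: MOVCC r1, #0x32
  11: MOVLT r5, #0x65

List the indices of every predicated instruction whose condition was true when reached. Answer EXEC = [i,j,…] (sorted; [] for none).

EXEC = [1,3,5,6,10]

[0] flags=0000 → (cmp)
[1] flags=0000 VC?T → r1=0x43
[2] flags=0000 EQ?F → skip
[3] flags=0000 GT?T → r2=0x4d
[4] flags=1000 → (cmp)
[5] flags=1000 VC?T → r3=0x88
[6] flags=1000 CC?T → r1=0x5c
[7] flags=1000 GE?F → skip
[8] flags=0000 → (cmp)
[9] flags=0000 HI?F → skip
[10] flags=0000 CC?T → r1=0x32
[11] flags=0000 LT?F → skip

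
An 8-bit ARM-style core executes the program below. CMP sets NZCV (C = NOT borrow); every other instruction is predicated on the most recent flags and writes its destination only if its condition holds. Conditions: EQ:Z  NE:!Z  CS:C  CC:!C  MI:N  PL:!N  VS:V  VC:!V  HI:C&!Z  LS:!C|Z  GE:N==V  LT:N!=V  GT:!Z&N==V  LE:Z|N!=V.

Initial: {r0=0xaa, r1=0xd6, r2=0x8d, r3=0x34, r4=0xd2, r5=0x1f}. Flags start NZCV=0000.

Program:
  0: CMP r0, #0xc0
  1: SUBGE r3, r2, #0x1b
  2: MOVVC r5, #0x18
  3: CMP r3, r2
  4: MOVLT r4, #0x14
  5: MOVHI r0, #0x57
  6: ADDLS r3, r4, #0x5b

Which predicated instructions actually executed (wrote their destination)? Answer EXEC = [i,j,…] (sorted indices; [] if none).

EXEC = [2,6]

[0] flags=1000 → (cmp)
[1] flags=1000 GE?F → skip
[2] flags=1000 VC?T → r5=0x18
[3] flags=1001 → (cmp)
[4] flags=1001 LT?F → skip
[5] flags=1001 HI?F → skip
[6] flags=1001 LS?T → r3=0x2d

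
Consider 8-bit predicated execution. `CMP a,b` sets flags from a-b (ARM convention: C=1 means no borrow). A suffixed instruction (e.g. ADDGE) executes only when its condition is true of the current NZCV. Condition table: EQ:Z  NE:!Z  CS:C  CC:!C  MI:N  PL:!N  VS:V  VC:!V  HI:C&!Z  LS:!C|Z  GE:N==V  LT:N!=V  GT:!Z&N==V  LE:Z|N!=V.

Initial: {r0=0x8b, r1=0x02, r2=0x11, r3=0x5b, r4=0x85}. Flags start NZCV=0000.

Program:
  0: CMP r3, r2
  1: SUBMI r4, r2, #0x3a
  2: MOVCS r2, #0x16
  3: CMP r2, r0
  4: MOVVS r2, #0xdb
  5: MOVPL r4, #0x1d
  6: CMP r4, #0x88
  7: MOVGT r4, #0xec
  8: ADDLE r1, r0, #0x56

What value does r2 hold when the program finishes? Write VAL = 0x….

VAL = 0xdb

[0] flags=0010 → (cmp)
[1] flags=0010 MI?F → skip
[2] flags=0010 CS?T → r2=0x16
[3] flags=1001 → (cmp)
[4] flags=1001 VS?T → r2=0xdb
[5] flags=1001 PL?F → skip
[6] flags=1000 → (cmp)
[7] flags=1000 GT?F → skip
[8] flags=1000 LE?T → r1=0xe1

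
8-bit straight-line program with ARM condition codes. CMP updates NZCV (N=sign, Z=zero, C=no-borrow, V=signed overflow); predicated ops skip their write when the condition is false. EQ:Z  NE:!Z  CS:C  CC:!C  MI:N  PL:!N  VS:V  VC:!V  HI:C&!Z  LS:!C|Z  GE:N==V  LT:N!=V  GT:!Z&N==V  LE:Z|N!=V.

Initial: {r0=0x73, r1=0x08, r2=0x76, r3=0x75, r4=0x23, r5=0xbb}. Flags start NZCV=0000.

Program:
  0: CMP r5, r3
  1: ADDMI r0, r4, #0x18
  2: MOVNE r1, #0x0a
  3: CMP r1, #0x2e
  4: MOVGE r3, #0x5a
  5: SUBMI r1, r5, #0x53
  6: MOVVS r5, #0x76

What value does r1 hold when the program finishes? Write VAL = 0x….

[0] flags=0011 → (cmp)
[1] flags=0011 MI?F → skip
[2] flags=0011 NE?T → r1=0x0a
[3] flags=1000 → (cmp)
[4] flags=1000 GE?F → skip
[5] flags=1000 MI?T → r1=0x68
[6] flags=1000 VS?F → skip

VAL = 0x68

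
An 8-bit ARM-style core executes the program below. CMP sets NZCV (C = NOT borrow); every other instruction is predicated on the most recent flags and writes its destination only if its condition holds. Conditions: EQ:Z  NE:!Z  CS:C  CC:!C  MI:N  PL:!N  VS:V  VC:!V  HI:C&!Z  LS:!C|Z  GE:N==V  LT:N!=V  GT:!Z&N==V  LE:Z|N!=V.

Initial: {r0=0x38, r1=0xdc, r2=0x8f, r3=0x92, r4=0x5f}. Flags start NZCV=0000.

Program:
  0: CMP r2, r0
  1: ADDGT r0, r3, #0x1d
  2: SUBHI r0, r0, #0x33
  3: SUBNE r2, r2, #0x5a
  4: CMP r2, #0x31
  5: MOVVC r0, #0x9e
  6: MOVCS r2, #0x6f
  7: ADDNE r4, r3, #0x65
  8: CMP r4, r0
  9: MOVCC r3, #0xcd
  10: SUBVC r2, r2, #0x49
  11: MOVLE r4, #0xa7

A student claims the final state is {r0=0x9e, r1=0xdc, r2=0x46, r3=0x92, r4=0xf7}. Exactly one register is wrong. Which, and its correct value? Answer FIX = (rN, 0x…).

[0] flags=0011 → (cmp)
[1] flags=0011 GT?F → skip
[2] flags=0011 HI?T → r0=0x05
[3] flags=0011 NE?T → r2=0x35
[4] flags=0010 → (cmp)
[5] flags=0010 VC?T → r0=0x9e
[6] flags=0010 CS?T → r2=0x6f
[7] flags=0010 NE?T → r4=0xf7
[8] flags=0010 → (cmp)
[9] flags=0010 CC?F → skip
[10] flags=0010 VC?T → r2=0x26
[11] flags=0010 LE?F → skip

FIX = (r2, 0x26)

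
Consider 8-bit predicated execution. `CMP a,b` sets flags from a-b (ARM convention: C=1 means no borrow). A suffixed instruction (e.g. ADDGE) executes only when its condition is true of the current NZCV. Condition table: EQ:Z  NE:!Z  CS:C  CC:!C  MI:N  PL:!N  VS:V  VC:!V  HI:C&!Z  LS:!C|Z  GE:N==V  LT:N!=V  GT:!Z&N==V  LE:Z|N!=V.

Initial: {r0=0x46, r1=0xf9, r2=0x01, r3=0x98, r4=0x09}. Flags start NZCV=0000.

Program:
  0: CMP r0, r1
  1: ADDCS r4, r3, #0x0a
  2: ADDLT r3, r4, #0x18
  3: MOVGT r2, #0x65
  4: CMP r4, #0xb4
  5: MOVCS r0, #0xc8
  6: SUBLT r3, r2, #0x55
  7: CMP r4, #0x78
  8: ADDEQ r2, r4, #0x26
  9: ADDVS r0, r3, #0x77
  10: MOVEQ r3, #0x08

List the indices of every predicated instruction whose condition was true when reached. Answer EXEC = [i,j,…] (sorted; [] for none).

EXEC = [3]

[0] flags=0000 → (cmp)
[1] flags=0000 CS?F → skip
[2] flags=0000 LT?F → skip
[3] flags=0000 GT?T → r2=0x65
[4] flags=0000 → (cmp)
[5] flags=0000 CS?F → skip
[6] flags=0000 LT?F → skip
[7] flags=1000 → (cmp)
[8] flags=1000 EQ?F → skip
[9] flags=1000 VS?F → skip
[10] flags=1000 EQ?F → skip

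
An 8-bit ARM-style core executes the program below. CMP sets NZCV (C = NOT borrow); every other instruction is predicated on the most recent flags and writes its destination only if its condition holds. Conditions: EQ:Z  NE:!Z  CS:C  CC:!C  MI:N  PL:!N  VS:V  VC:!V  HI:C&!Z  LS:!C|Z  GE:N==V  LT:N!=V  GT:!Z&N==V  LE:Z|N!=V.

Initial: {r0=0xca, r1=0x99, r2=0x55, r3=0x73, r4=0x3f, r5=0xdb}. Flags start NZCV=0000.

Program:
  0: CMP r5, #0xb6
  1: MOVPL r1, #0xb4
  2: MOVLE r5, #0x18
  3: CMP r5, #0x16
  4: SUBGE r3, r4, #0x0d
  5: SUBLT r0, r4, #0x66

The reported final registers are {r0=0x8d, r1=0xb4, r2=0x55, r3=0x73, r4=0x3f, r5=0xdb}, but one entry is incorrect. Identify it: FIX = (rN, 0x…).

FIX = (r0, 0xd9)

[0] flags=0010 → (cmp)
[1] flags=0010 PL?T → r1=0xb4
[2] flags=0010 LE?F → skip
[3] flags=1010 → (cmp)
[4] flags=1010 GE?F → skip
[5] flags=1010 LT?T → r0=0xd9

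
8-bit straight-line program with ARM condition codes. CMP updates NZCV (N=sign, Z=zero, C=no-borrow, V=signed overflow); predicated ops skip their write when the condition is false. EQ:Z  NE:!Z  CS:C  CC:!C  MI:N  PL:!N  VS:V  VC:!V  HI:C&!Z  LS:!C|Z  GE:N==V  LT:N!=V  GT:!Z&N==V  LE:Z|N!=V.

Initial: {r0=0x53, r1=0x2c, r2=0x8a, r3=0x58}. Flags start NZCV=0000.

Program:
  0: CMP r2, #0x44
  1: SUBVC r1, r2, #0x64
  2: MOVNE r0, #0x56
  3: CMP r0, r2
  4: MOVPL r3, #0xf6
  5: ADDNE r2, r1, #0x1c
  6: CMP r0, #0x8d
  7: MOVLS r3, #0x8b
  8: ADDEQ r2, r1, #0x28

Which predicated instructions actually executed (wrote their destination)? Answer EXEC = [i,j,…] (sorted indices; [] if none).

EXEC = [2,5,7]

0: ✓ CMP  NZCV=0011
1: · SUBVC
2: ✓ MOVNE  r0←0x56
3: ✓ CMP  NZCV=1001
4: · MOVPL
5: ✓ ADDNE  r2←0x48
6: ✓ CMP  NZCV=1001
7: ✓ MOVLS  r3←0x8b
8: · ADDEQ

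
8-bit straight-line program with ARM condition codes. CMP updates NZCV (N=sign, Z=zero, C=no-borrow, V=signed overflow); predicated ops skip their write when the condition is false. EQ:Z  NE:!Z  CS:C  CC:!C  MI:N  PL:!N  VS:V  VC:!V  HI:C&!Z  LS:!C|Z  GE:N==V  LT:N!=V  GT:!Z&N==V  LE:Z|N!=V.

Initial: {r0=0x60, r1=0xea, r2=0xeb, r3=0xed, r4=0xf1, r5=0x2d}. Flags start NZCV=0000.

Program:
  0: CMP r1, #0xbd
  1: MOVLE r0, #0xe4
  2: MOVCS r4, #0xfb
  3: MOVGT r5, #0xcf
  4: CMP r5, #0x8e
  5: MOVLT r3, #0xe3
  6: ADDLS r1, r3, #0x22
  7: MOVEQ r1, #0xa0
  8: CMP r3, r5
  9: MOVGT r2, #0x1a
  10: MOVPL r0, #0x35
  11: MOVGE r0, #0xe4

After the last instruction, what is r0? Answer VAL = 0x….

VAL = 0xe4

0: ✓ CMP  NZCV=0010
1: · MOVLE
2: ✓ MOVCS  r4←0xfb
3: ✓ MOVGT  r5←0xcf
4: ✓ CMP  NZCV=0010
5: · MOVLT
6: · ADDLS
7: · MOVEQ
8: ✓ CMP  NZCV=0010
9: ✓ MOVGT  r2←0x1a
10: ✓ MOVPL  r0←0x35
11: ✓ MOVGE  r0←0xe4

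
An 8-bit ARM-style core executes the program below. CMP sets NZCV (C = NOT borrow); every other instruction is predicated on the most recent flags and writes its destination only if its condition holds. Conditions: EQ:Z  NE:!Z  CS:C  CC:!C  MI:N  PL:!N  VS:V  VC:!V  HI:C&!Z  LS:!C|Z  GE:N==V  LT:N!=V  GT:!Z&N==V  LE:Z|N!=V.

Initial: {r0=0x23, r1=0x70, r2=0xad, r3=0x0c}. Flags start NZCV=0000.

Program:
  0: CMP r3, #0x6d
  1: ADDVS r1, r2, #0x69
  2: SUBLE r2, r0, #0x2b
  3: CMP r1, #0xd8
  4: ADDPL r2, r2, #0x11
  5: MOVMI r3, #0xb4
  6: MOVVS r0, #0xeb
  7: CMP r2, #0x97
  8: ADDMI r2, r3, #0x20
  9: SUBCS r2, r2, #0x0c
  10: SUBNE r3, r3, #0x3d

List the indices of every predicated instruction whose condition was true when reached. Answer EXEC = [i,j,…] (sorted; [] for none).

EXEC = [2,5,6,9,10]

[0] flags=1000 → (cmp)
[1] flags=1000 VS?F → skip
[2] flags=1000 LE?T → r2=0xf8
[3] flags=1001 → (cmp)
[4] flags=1001 PL?F → skip
[5] flags=1001 MI?T → r3=0xb4
[6] flags=1001 VS?T → r0=0xeb
[7] flags=0010 → (cmp)
[8] flags=0010 MI?F → skip
[9] flags=0010 CS?T → r2=0xec
[10] flags=0010 NE?T → r3=0x77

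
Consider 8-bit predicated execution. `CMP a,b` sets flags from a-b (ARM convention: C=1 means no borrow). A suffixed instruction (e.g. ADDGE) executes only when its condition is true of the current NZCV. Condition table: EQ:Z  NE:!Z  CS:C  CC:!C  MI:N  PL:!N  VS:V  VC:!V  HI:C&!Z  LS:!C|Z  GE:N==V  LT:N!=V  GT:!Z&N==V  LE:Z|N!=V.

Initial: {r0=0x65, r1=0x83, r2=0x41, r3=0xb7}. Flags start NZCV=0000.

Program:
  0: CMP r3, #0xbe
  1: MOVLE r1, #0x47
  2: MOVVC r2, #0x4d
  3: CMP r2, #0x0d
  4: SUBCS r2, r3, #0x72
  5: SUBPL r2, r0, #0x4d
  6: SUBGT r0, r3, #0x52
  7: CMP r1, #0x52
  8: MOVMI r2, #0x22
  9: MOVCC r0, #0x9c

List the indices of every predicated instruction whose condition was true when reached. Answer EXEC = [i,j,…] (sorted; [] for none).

EXEC = [1,2,4,5,6,8,9]

0: ✓ CMP  NZCV=1000
1: ✓ MOVLE  r1←0x47
2: ✓ MOVVC  r2←0x4d
3: ✓ CMP  NZCV=0010
4: ✓ SUBCS  r2←0x45
5: ✓ SUBPL  r2←0x18
6: ✓ SUBGT  r0←0x65
7: ✓ CMP  NZCV=1000
8: ✓ MOVMI  r2←0x22
9: ✓ MOVCC  r0←0x9c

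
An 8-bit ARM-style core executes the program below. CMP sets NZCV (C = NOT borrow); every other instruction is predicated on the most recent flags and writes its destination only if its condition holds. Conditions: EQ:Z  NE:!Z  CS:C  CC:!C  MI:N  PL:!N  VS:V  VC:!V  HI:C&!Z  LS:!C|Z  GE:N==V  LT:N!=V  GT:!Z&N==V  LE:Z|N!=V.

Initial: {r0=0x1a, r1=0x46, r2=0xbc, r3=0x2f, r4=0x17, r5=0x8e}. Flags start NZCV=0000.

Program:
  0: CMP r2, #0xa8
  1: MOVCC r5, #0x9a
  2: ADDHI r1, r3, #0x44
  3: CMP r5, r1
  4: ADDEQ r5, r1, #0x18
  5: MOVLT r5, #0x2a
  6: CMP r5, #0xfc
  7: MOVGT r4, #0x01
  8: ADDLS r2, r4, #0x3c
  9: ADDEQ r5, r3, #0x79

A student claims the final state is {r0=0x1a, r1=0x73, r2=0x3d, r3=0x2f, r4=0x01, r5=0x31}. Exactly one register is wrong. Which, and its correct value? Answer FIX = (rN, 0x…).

[0] flags=0010 → (cmp)
[1] flags=0010 CC?F → skip
[2] flags=0010 HI?T → r1=0x73
[3] flags=0011 → (cmp)
[4] flags=0011 EQ?F → skip
[5] flags=0011 LT?T → r5=0x2a
[6] flags=0000 → (cmp)
[7] flags=0000 GT?T → r4=0x01
[8] flags=0000 LS?T → r2=0x3d
[9] flags=0000 EQ?F → skip

FIX = (r5, 0x2a)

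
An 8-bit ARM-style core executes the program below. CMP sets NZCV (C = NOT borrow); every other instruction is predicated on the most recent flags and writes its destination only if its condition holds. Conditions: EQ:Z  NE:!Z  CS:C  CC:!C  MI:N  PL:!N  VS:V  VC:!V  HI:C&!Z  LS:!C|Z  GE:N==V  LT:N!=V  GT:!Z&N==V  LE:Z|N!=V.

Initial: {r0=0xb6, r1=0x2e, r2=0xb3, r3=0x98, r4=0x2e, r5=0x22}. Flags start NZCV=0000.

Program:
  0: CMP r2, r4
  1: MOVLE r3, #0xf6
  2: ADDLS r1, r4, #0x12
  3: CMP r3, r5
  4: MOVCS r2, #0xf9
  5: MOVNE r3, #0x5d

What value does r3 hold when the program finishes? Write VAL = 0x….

0: ✓ CMP  NZCV=1010
1: ✓ MOVLE  r3←0xf6
2: · ADDLS
3: ✓ CMP  NZCV=1010
4: ✓ MOVCS  r2←0xf9
5: ✓ MOVNE  r3←0x5d

VAL = 0x5d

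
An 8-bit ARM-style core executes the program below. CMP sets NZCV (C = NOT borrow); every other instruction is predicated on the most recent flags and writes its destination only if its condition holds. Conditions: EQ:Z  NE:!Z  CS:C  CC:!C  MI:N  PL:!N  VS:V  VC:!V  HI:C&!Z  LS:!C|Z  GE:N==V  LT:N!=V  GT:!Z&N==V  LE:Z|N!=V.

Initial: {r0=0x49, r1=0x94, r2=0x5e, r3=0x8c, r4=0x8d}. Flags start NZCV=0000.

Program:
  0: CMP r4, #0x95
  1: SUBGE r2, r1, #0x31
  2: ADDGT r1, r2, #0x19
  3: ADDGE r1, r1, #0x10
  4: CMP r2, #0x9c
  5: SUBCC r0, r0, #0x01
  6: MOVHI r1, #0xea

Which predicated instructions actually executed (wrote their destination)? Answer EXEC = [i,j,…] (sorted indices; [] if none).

0: ✓ CMP  NZCV=1000
1: · SUBGE
2: · ADDGT
3: · ADDGE
4: ✓ CMP  NZCV=1001
5: ✓ SUBCC  r0←0x48
6: · MOVHI

EXEC = [5]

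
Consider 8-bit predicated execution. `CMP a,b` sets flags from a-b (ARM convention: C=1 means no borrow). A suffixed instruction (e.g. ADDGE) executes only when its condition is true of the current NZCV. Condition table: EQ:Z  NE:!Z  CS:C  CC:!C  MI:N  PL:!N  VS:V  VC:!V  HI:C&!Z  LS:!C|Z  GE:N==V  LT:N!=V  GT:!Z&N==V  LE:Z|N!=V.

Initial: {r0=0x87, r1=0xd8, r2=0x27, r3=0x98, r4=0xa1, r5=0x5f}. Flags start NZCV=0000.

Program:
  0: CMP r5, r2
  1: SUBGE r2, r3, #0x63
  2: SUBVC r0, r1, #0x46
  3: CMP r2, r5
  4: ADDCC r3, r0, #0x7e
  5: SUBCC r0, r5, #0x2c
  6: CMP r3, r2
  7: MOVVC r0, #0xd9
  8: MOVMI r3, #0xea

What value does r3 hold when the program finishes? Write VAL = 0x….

VAL = 0xea

[0] flags=0010 → (cmp)
[1] flags=0010 GE?T → r2=0x35
[2] flags=0010 VC?T → r0=0x92
[3] flags=1000 → (cmp)
[4] flags=1000 CC?T → r3=0x10
[5] flags=1000 CC?T → r0=0x33
[6] flags=1000 → (cmp)
[7] flags=1000 VC?T → r0=0xd9
[8] flags=1000 MI?T → r3=0xea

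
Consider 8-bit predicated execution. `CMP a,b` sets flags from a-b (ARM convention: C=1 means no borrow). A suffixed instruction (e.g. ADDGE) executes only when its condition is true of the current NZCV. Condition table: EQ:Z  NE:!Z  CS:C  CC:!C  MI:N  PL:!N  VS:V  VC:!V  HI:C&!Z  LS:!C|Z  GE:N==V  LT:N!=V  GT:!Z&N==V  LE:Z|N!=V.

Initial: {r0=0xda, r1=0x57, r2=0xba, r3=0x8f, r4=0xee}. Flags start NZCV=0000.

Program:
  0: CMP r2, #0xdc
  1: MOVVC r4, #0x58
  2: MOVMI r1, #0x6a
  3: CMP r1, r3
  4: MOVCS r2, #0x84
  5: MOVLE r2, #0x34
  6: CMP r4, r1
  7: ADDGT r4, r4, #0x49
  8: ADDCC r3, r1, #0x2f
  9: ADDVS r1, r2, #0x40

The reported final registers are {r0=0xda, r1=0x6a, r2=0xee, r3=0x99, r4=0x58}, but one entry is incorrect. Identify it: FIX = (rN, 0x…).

0: ✓ CMP  NZCV=1000
1: ✓ MOVVC  r4←0x58
2: ✓ MOVMI  r1←0x6a
3: ✓ CMP  NZCV=1001
4: · MOVCS
5: · MOVLE
6: ✓ CMP  NZCV=1000
7: · ADDGT
8: ✓ ADDCC  r3←0x99
9: · ADDVS

FIX = (r2, 0xba)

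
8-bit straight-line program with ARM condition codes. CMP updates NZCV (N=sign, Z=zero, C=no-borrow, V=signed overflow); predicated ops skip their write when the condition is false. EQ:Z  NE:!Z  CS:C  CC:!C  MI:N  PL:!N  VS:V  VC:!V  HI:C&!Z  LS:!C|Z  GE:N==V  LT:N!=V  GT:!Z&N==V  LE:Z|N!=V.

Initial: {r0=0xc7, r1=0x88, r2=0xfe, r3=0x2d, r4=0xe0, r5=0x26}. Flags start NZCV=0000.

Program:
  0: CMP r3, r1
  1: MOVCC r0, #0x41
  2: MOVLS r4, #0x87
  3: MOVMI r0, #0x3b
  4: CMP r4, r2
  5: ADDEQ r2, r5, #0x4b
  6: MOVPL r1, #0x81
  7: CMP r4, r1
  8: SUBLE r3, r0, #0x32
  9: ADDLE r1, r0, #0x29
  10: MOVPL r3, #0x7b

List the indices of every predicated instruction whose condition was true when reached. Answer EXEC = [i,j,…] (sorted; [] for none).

EXEC = [1,2,3,8,9]

0: ✓ CMP  NZCV=1001
1: ✓ MOVCC  r0←0x41
2: ✓ MOVLS  r4←0x87
3: ✓ MOVMI  r0←0x3b
4: ✓ CMP  NZCV=1000
5: · ADDEQ
6: · MOVPL
7: ✓ CMP  NZCV=1000
8: ✓ SUBLE  r3←0x09
9: ✓ ADDLE  r1←0x64
10: · MOVPL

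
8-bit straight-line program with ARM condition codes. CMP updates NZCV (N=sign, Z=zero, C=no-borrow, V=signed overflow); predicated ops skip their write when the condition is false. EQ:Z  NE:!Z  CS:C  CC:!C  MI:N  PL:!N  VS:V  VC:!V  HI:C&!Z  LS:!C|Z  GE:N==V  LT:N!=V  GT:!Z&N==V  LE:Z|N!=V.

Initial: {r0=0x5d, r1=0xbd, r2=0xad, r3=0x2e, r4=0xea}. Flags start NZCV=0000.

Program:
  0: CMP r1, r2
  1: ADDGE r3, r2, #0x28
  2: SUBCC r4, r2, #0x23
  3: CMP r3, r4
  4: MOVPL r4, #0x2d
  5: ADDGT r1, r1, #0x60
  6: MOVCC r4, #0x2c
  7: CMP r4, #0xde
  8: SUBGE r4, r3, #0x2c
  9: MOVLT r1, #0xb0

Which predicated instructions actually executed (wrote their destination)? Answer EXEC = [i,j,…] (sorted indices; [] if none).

[0] flags=0010 → (cmp)
[1] flags=0010 GE?T → r3=0xd5
[2] flags=0010 CC?F → skip
[3] flags=1000 → (cmp)
[4] flags=1000 PL?F → skip
[5] flags=1000 GT?F → skip
[6] flags=1000 CC?T → r4=0x2c
[7] flags=0000 → (cmp)
[8] flags=0000 GE?T → r4=0xa9
[9] flags=0000 LT?F → skip

EXEC = [1,6,8]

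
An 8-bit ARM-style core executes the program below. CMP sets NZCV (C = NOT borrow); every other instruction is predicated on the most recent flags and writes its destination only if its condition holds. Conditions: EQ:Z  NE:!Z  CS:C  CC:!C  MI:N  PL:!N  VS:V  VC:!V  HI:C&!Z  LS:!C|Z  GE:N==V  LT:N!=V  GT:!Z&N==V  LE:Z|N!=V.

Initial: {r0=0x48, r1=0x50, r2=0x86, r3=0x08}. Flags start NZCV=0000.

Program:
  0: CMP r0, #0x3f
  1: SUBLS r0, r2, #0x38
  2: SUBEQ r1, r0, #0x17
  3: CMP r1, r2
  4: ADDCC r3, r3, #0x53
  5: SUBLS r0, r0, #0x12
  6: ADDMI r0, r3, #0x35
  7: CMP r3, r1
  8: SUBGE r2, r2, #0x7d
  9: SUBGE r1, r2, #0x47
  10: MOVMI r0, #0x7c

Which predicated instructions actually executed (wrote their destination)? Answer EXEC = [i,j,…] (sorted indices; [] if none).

0: ✓ CMP  NZCV=0010
1: · SUBLS
2: · SUBEQ
3: ✓ CMP  NZCV=1001
4: ✓ ADDCC  r3←0x5b
5: ✓ SUBLS  r0←0x36
6: ✓ ADDMI  r0←0x90
7: ✓ CMP  NZCV=0010
8: ✓ SUBGE  r2←0x09
9: ✓ SUBGE  r1←0xc2
10: · MOVMI

EXEC = [4,5,6,8,9]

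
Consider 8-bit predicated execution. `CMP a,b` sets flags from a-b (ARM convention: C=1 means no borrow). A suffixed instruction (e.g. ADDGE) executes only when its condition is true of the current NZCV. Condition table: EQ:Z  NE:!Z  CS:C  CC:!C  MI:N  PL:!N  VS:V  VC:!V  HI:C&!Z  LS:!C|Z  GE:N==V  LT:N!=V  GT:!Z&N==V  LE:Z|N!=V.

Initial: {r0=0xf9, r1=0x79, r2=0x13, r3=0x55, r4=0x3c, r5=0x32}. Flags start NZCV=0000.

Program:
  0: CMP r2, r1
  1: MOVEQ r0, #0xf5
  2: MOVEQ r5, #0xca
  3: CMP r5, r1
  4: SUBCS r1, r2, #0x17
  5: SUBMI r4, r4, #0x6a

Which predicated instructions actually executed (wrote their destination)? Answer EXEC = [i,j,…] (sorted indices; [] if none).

EXEC = [5]

0: ✓ CMP  NZCV=1000
1: · MOVEQ
2: · MOVEQ
3: ✓ CMP  NZCV=1000
4: · SUBCS
5: ✓ SUBMI  r4←0xd2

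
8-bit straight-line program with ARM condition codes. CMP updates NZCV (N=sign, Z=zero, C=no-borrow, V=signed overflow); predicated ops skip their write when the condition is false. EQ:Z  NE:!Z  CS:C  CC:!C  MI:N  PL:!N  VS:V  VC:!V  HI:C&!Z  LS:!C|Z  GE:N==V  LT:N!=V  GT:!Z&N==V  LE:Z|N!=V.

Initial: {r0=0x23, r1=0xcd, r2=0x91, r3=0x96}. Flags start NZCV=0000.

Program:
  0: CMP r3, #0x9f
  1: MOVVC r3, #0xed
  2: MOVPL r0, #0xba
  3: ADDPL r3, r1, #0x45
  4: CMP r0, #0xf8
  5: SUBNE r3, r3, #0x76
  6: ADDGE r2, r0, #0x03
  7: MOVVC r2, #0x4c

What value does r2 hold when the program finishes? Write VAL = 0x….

[0] flags=1000 → (cmp)
[1] flags=1000 VC?T → r3=0xed
[2] flags=1000 PL?F → skip
[3] flags=1000 PL?F → skip
[4] flags=0000 → (cmp)
[5] flags=0000 NE?T → r3=0x77
[6] flags=0000 GE?T → r2=0x26
[7] flags=0000 VC?T → r2=0x4c

VAL = 0x4c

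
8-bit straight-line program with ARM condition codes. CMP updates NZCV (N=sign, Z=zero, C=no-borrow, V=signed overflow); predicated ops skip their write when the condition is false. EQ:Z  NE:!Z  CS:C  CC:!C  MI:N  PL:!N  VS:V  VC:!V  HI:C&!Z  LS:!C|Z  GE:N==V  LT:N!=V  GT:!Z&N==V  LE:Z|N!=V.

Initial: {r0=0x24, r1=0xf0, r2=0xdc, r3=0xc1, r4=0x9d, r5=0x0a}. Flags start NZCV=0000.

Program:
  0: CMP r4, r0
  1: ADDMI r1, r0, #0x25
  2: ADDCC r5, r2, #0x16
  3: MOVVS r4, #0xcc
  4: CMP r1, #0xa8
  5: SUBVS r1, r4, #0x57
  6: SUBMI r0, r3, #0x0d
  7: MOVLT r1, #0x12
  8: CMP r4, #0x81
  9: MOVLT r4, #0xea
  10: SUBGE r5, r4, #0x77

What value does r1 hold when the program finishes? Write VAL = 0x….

[0] flags=0011 → (cmp)
[1] flags=0011 MI?F → skip
[2] flags=0011 CC?F → skip
[3] flags=0011 VS?T → r4=0xcc
[4] flags=0010 → (cmp)
[5] flags=0010 VS?F → skip
[6] flags=0010 MI?F → skip
[7] flags=0010 LT?F → skip
[8] flags=0010 → (cmp)
[9] flags=0010 LT?F → skip
[10] flags=0010 GE?T → r5=0x55

VAL = 0xf0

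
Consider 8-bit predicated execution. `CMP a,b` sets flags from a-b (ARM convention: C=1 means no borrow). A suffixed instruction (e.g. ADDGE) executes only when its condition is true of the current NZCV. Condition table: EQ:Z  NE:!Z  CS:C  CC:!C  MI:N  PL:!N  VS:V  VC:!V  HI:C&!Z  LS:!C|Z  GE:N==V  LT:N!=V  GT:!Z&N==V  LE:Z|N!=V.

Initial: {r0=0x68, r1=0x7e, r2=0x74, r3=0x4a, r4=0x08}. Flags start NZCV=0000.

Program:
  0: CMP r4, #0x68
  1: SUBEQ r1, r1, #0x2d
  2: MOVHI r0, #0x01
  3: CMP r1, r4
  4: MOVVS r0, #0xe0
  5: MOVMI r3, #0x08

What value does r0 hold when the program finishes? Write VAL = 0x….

0: ✓ CMP  NZCV=1000
1: · SUBEQ
2: · MOVHI
3: ✓ CMP  NZCV=0010
4: · MOVVS
5: · MOVMI

VAL = 0x68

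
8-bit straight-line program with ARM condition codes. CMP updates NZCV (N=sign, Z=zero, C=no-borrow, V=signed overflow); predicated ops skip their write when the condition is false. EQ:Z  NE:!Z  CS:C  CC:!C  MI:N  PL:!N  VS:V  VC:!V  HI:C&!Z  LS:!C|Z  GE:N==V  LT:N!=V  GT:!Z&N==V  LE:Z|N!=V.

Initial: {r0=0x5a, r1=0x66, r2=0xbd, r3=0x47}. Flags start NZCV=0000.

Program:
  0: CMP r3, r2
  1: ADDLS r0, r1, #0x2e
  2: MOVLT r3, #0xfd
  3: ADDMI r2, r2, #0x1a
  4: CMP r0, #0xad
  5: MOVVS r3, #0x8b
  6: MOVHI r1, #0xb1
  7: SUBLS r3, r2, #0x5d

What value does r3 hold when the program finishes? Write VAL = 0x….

[0] flags=1001 → (cmp)
[1] flags=1001 LS?T → r0=0x94
[2] flags=1001 LT?F → skip
[3] flags=1001 MI?T → r2=0xd7
[4] flags=1000 → (cmp)
[5] flags=1000 VS?F → skip
[6] flags=1000 HI?F → skip
[7] flags=1000 LS?T → r3=0x7a

VAL = 0x7a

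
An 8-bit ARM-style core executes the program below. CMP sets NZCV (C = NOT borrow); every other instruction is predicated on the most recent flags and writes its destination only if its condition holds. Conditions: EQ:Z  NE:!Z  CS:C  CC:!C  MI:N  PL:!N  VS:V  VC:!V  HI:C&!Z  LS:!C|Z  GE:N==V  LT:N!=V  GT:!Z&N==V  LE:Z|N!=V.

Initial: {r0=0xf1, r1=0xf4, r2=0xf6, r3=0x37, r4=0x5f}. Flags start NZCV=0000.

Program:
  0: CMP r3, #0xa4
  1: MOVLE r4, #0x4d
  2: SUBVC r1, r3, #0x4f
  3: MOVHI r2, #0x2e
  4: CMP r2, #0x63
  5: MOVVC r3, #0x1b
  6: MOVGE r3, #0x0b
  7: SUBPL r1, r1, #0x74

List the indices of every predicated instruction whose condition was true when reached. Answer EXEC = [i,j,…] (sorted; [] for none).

EXEC = [5]

[0] flags=1001 → (cmp)
[1] flags=1001 LE?F → skip
[2] flags=1001 VC?F → skip
[3] flags=1001 HI?F → skip
[4] flags=1010 → (cmp)
[5] flags=1010 VC?T → r3=0x1b
[6] flags=1010 GE?F → skip
[7] flags=1010 PL?F → skip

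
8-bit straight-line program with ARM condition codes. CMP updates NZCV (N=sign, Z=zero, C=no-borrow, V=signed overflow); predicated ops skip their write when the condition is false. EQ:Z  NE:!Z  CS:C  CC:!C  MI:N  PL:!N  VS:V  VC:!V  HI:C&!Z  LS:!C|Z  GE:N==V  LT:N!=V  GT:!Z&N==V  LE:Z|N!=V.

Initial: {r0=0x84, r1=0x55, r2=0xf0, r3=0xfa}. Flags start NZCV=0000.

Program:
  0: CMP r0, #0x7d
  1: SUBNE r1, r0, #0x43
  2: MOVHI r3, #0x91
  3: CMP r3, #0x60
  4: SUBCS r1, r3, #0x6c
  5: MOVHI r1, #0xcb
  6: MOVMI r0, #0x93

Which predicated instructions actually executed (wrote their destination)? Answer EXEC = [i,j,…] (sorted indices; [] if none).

EXEC = [1,2,4,5]

[0] flags=0011 → (cmp)
[1] flags=0011 NE?T → r1=0x41
[2] flags=0011 HI?T → r3=0x91
[3] flags=0011 → (cmp)
[4] flags=0011 CS?T → r1=0x25
[5] flags=0011 HI?T → r1=0xcb
[6] flags=0011 MI?F → skip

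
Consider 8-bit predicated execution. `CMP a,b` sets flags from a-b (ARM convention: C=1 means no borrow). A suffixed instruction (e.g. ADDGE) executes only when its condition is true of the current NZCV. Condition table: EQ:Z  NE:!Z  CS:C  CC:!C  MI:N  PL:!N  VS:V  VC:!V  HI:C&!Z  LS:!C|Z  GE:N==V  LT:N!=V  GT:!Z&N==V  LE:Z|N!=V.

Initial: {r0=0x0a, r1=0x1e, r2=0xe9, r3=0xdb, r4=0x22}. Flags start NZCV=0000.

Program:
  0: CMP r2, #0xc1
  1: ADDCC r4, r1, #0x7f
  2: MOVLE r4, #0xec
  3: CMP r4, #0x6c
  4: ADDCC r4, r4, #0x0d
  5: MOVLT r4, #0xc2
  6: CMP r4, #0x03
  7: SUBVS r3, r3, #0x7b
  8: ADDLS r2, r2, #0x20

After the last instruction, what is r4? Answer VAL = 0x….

VAL = 0xc2

[0] flags=0010 → (cmp)
[1] flags=0010 CC?F → skip
[2] flags=0010 LE?F → skip
[3] flags=1000 → (cmp)
[4] flags=1000 CC?T → r4=0x2f
[5] flags=1000 LT?T → r4=0xc2
[6] flags=1010 → (cmp)
[7] flags=1010 VS?F → skip
[8] flags=1010 LS?F → skip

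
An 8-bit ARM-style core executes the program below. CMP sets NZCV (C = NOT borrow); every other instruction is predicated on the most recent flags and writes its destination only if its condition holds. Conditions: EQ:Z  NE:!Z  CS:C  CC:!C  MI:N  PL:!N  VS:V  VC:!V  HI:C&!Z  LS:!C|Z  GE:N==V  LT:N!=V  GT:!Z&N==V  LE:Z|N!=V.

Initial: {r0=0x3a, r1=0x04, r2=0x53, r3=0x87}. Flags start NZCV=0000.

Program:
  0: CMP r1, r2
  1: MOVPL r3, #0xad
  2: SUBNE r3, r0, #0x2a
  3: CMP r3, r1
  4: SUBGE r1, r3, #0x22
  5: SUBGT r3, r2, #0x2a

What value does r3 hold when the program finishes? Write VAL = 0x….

0: ✓ CMP  NZCV=1000
1: · MOVPL
2: ✓ SUBNE  r3←0x10
3: ✓ CMP  NZCV=0010
4: ✓ SUBGE  r1←0xee
5: ✓ SUBGT  r3←0x29

VAL = 0x29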